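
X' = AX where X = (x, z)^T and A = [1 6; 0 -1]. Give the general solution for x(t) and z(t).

x(t) = 3c_1e^(-t) + c_2e^(t), z(t) = -c_1e^(-t)

Coefficient matrix A = [[1, 6], [0, -1]].
Characteristic polynomial det(A - λI) = λ^2 - 1 = 0.
Eigenvalues λ = -1, 1.
For λ=-1: (A-λI) row 1 is [2, 6], so an eigenvector is (3, -1).
For λ=1: (A-λI) row 1 is [0, 6], so an eigenvector is (1, 0).
General solution: c_1e^(-t)(3,-1) + c_2e^(t)(1,0).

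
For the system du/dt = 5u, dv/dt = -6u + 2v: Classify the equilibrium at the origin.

unstable node

A = [[5,0],[-6,2]]; det(A-λI) = λ^2 - 7λ + 10.
λ = 5, 2: both positive.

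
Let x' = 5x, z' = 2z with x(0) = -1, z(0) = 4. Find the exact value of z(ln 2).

16

A = [[5,0],[0,2]]; eigenvalues λ = 2, 5.
Eigenvectors: (0,1) for λ=2, (-1,0) for λ=5.
From the initial condition, c_1 = 4, c_2 = 1.
z(ln 2) = (4)(2^2)(1) + (1)(2^5)(0) = 16.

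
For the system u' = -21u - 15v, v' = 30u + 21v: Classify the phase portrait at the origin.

A = [[-21,-15],[30,21]]; det(A-λI) = λ^2 + 9.
λ = 0 ± 3i: zero real part.

center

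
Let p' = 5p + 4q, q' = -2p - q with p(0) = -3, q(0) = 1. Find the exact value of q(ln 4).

A = [[5,4],[-2,-1]]; eigenvalues λ = 1, 3.
Eigenvectors: (1,-1) for λ=1, (-2,1) for λ=3.
From the initial condition, c_1 = 1, c_2 = 2.
q(ln 4) = (1)(4^1)(-1) + (2)(4^3)(1) = 124.

124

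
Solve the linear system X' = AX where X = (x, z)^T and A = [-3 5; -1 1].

x(t) = -2c_1e^(-t)sin(t) + c_1e^(-t)cos(t) + c_2e^(-t)sin(t) + 2c_2e^(-t)cos(t), z(t) = -c_1e^(-t)sin(t) + c_2e^(-t)cos(t)

Coefficient matrix A = [[-3, 5], [-1, 1]].
Characteristic polynomial det(A - λI) = λ^2 + 2λ + 2 = 0.
Eigenvalues λ = -1 ± i (complex conjugate pair).
For λ=-1+i: an eigenvector is (1,0) - i(-2,-1) = (1 + 2i, 0 + i).
A real fundamental pair from Re and Im of e^((-1+i)t)v: X_1 = e^(-t)(cos(t)·(1,0) + sin(t)·(-2,-1)), X_2 = e^(-t)(sin(t)·(1,0) - cos(t)·(-2,-1)).
General solution: c_1X_1 + c_2X_2.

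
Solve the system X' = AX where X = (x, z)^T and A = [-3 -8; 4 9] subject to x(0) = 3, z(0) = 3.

x(t) = -9e^(5t) + 12e^(t), z(t) = 9e^(5t) - 6e^(t)

Coefficient matrix A = [[-3, -8], [4, 9]].
Characteristic polynomial det(A - λI) = λ^2 - 6λ + 5 = 0.
Eigenvalues λ = 5, 1.
For λ=5: (A-λI) row 1 is [-8, -8], so an eigenvector is (-1, 1).
For λ=1: (A-λI) row 1 is [-4, -8], so an eigenvector is (2, -1).
General solution: c_1e^(5t)(-1,1) + c_2e^(t)(2,-1).
Applying x(0)=3, z(0)=3 gives c_1=9, c_2=6.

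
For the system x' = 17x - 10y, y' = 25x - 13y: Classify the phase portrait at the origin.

A = [[17,-10],[25,-13]]; det(A-λI) = λ^2 - 4λ + 29.
λ = 2 ± 5i: positive real part.

unstable spiral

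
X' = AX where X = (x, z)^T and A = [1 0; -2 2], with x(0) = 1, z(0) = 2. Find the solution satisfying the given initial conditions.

Coefficient matrix A = [[1, 0], [-2, 2]].
Characteristic polynomial det(A - λI) = λ^2 - 3λ + 2 = 0.
Eigenvalues λ = 2, 1.
For λ=2: (A-λI) row 1 is [-1, 0], so an eigenvector is (0, 1).
For λ=1: (A-λI) row 2 is [-2, 1], so an eigenvector is (-1, -2).
General solution: c_1e^(2t)(0,1) + c_2e^(t)(-1,-2).
Applying x(0)=1, z(0)=2 gives c_1=0, c_2=-1.

x(t) = e^(t), z(t) = 2e^(t)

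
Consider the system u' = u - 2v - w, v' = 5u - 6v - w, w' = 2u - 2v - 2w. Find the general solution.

Coefficient matrix A = [[1, -2, -1], [5, -6, -1], [2, -2, -2]].
det(A - λI) = 0 gives eigenvalues λ = -1, -4, -2.
For λ=-1: eigenvector (1,1,0).
For λ=-4: eigenvector (1,2,1).
For λ=-2: eigenvector (1,1,1).
General solution: c_1e^(-t)(1,1,0) + c_2e^(-4t)(1,2,1) + c_3e^(-2t)(1,1,1).

u(t) = c_1e^(-t) + c_2e^(-4t) + c_3e^(-2t), v(t) = c_1e^(-t) + 2c_2e^(-4t) + c_3e^(-2t), w(t) = c_2e^(-4t) + c_3e^(-2t)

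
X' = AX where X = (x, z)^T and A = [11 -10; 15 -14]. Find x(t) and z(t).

Coefficient matrix A = [[11, -10], [15, -14]].
Characteristic polynomial det(A - λI) = λ^2 + 3λ - 4 = 0.
Eigenvalues λ = 1, -4.
For λ=1: (A-λI) row 1 is [10, -10], so an eigenvector is (1, 1).
For λ=-4: (A-λI) row 1 is [15, -10], so an eigenvector is (-2, -3).
General solution: c_1e^(t)(1,1) + c_2e^(-4t)(-2,-3).

x(t) = c_1e^(t) - 2c_2e^(-4t), z(t) = c_1e^(t) - 3c_2e^(-4t)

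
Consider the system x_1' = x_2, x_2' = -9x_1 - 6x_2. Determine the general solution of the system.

x_1(t) = C_1e^(-3t) + C_2te^(-3t) + C_2e^(-3t), x_2(t) = -3C_1e^(-3t) - 3C_2te^(-3t) - 2C_2e^(-3t)

Coefficient matrix A = [[0, 1], [-9, -6]].
Characteristic polynomial det(A - λI) = λ^2 + 6λ + 9 = 0.
Single eigenvalue λ = -3 with algebraic multiplicity 2.
Eigenvector v = (1,-3); generalized eigenvector w with (A-λI)w=v is (1,-2).
General solution: e^(-3t)[C_1·v + C_2·(t·v + w)].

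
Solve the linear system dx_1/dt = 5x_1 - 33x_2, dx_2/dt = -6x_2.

Coefficient matrix A = [[5, -33], [0, -6]].
Characteristic polynomial det(A - λI) = λ^2 + λ - 30 = 0.
Eigenvalues λ = -6, 5.
For λ=-6: (A-λI) row 1 is [11, -33], so an eigenvector is (-3, -1).
For λ=5: (A-λI) row 1 is [0, -33], so an eigenvector is (1, 0).
General solution: K_1e^(-6t)(-3,-1) + K_2e^(5t)(1,0).

x_1(t) = -3K_1e^(-6t) + K_2e^(5t), x_2(t) = -K_1e^(-6t)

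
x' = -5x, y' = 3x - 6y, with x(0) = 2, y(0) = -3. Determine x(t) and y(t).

Coefficient matrix A = [[-5, 0], [3, -6]].
Characteristic polynomial det(A - λI) = λ^2 + 11λ + 30 = 0.
Eigenvalues λ = -6, -5.
For λ=-6: (A-λI) row 1 is [1, 0], so an eigenvector is (0, 1).
For λ=-5: (A-λI) row 2 is [3, -1], so an eigenvector is (1, 3).
General solution: K_1e^(-6t)(0,1) + K_2e^(-5t)(1,3).
Applying x(0)=2, y(0)=-3 gives K_1=-9, K_2=2.

x(t) = 2e^(-5t), y(t) = 6e^(-5t) - 9e^(-6t)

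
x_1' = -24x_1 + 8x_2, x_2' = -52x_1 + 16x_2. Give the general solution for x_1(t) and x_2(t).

x_1(t) = -c_1e^(-4t)sin(4t) - c_1e^(-4t)cos(4t) - c_2e^(-4t)sin(4t) + c_2e^(-4t)cos(4t), x_2(t) = -2c_1e^(-4t)sin(4t) - 3c_1e^(-4t)cos(4t) - 3c_2e^(-4t)sin(4t) + 2c_2e^(-4t)cos(4t)

Coefficient matrix A = [[-24, 8], [-52, 16]].
Characteristic polynomial det(A - λI) = λ^2 + 8λ + 32 = 0.
Eigenvalues λ = -4 ± 4i (complex conjugate pair).
For λ=-4+4i: an eigenvector is (-1,-3) - i(-1,-2) = (-1 + i, -3 + 2i).
A real fundamental pair from Re and Im of e^((-4+4i)t)v: X_1 = e^(-4t)(cos(4t)·(-1,-3) + sin(4t)·(-1,-2)), X_2 = e^(-4t)(sin(4t)·(-1,-3) - cos(4t)·(-1,-2)).
General solution: c_1X_1 + c_2X_2.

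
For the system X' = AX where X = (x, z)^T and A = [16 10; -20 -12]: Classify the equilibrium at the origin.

unstable spiral

A = [[16,10],[-20,-12]]; det(A-λI) = λ^2 - 4λ + 8.
λ = 2 ± 2i: positive real part.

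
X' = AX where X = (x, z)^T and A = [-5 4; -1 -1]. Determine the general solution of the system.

x(t) = 2c_1e^(-3t) + 2c_2te^(-3t) + c_2e^(-3t), z(t) = c_1e^(-3t) + c_2te^(-3t) + c_2e^(-3t)

Coefficient matrix A = [[-5, 4], [-1, -1]].
Characteristic polynomial det(A - λI) = λ^2 + 6λ + 9 = 0.
Single eigenvalue λ = -3 with algebraic multiplicity 2.
Eigenvector v = (2,1); generalized eigenvector w with (A-λI)w=v is (1,1).
General solution: e^(-3t)[c_1·v + c_2·(t·v + w)].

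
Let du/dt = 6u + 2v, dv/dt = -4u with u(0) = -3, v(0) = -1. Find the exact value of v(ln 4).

1664

A = [[6,2],[-4,0]]; eigenvalues λ = 4, 2.
Eigenvectors: (-1,1) for λ=4, (1,-2) for λ=2.
From the initial condition, c_1 = 7, c_2 = 4.
v(ln 4) = (7)(4^4)(1) + (4)(4^2)(-2) = 1664.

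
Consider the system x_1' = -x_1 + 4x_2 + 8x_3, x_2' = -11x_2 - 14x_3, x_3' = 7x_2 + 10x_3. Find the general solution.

x_1(t) = K_1e^(-t) - K_3e^(3t), x_2(t) = 2K_2e^(-4t) + K_3e^(3t), x_3(t) = -K_2e^(-4t) - K_3e^(3t)

Coefficient matrix A = [[-1, 4, 8], [0, -11, -14], [0, 7, 10]].
det(A - λI) = 0 gives eigenvalues λ = -1, -4, 3.
For λ=-1: eigenvector (1,0,0).
For λ=-4: eigenvector (0,2,-1).
For λ=3: eigenvector (-1,1,-1).
General solution: K_1e^(-t)(1,0,0) + K_2e^(-4t)(0,2,-1) + K_3e^(3t)(-1,1,-1).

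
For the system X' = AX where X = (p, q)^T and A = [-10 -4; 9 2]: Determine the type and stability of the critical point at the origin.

A = [[-10,-4],[9,2]]; det(A-λI) = λ^2 + 8λ + 16.
repeated λ = -4 with a single eigenvector.

stable improper node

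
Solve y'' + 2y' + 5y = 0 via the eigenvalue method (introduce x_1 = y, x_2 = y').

y(t) = C_1e^(-t)cos(2t) + C_2e^(-t)sin(2t)

Let x_1 = y, x_2 = y'. Then x_1' = x_2 and x_2' = -5x_1 - 2x_2.
A = [[0,1],[-5,-2]]; det(A-λI) = λ^2 + 2λ + 5.
Eigenvalues λ = -1 ± 2i.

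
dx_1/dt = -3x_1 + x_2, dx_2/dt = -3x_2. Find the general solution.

Coefficient matrix A = [[-3, 1], [0, -3]].
Characteristic polynomial det(A - λI) = λ^2 + 6λ + 9 = 0.
Single eigenvalue λ = -3 with algebraic multiplicity 2.
Eigenvector v = (1,0); generalized eigenvector w with (A-λI)w=v is (-2,1).
General solution: e^(-3t)[C_1·v + C_2·(t·v + w)].

x_1(t) = C_1e^(-3t) + C_2te^(-3t) - 2C_2e^(-3t), x_2(t) = C_2e^(-3t)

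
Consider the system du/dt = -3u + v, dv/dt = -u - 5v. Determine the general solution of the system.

u(t) = -c_1e^(-4t) - c_2te^(-4t) - 3c_2e^(-4t), v(t) = c_1e^(-4t) + c_2te^(-4t) + 2c_2e^(-4t)

Coefficient matrix A = [[-3, 1], [-1, -5]].
Characteristic polynomial det(A - λI) = λ^2 + 8λ + 16 = 0.
Single eigenvalue λ = -4 with algebraic multiplicity 2.
Eigenvector v = (-1,1); generalized eigenvector w with (A-λI)w=v is (-3,2).
General solution: e^(-4t)[c_1·v + c_2·(t·v + w)].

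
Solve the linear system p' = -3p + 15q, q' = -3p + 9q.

p(t) = -2K_1e^(3t)sin(3t) + K_1e^(3t)cos(3t) + K_2e^(3t)sin(3t) + 2K_2e^(3t)cos(3t), q(t) = -K_1e^(3t)sin(3t) + K_2e^(3t)cos(3t)

Coefficient matrix A = [[-3, 15], [-3, 9]].
Characteristic polynomial det(A - λI) = λ^2 - 6λ + 18 = 0.
Eigenvalues λ = 3 ± 3i (complex conjugate pair).
For λ=3+3i: an eigenvector is (1,0) - i(-2,-1) = (1 + 2i, 0 + i).
A real fundamental pair from Re and Im of e^((3+3i)t)v: X_1 = e^(3t)(cos(3t)·(1,0) + sin(3t)·(-2,-1)), X_2 = e^(3t)(sin(3t)·(1,0) - cos(3t)·(-2,-1)).
General solution: K_1X_1 + K_2X_2.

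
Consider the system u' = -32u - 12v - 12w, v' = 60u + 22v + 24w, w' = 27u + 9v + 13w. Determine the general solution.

u(t) = C_1e^(4t) + 4C_2e^(-2t) + 4C_3e^(t), v(t) = -2C_1e^(4t) - 7C_2e^(-2t) - 8C_3e^(t), w(t) = -C_1e^(4t) - 3C_2e^(-2t) - 3C_3e^(t)

Coefficient matrix A = [[-32, -12, -12], [60, 22, 24], [27, 9, 13]].
det(A - λI) = 0 gives eigenvalues λ = 4, -2, 1.
For λ=4: eigenvector (1,-2,-1).
For λ=-2: eigenvector (4,-7,-3).
For λ=1: eigenvector (4,-8,-3).
General solution: C_1e^(4t)(1,-2,-1) + C_2e^(-2t)(4,-7,-3) + C_3e^(t)(4,-8,-3).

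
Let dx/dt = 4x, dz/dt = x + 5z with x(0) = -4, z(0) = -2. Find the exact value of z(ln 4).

A = [[4,0],[1,5]]; eigenvalues λ = 4, 5.
Eigenvectors: (-1,1) for λ=4, (0,-1) for λ=5.
From the initial condition, c_1 = 4, c_2 = 6.
z(ln 4) = (4)(4^4)(1) + (6)(4^5)(-1) = -5120.

-5120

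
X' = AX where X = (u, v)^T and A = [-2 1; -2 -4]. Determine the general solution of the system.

Coefficient matrix A = [[-2, 1], [-2, -4]].
Characteristic polynomial det(A - λI) = λ^2 + 6λ + 10 = 0.
Eigenvalues λ = -3 ± i (complex conjugate pair).
For λ=-3+i: an eigenvector is (1,-1) - i(0,-1) = (1, -1 + i).
A real fundamental pair from Re and Im of e^((-3+i)t)v: X_1 = e^(-3t)(cos(t)·(1,-1) + sin(t)·(0,-1)), X_2 = e^(-3t)(sin(t)·(1,-1) - cos(t)·(0,-1)).
General solution: K_1X_1 + K_2X_2.

u(t) = K_1e^(-3t)cos(t) + K_2e^(-3t)sin(t), v(t) = -K_1e^(-3t)sin(t) - K_1e^(-3t)cos(t) - K_2e^(-3t)sin(t) + K_2e^(-3t)cos(t)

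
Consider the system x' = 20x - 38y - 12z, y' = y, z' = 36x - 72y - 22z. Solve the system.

Coefficient matrix A = [[20, -38, -12], [0, 1, 0], [36, -72, -22]].
det(A - λI) = 0 gives eigenvalues λ = -4, 1, 2.
For λ=-4: eigenvector (1,0,2).
For λ=1: eigenvector (2,1,0).
For λ=2: eigenvector (-2,0,-3).
General solution: c_1e^(-4t)(1,0,2) + c_2e^(t)(2,1,0) + c_3e^(2t)(-2,0,-3).

x(t) = c_1e^(-4t) + 2c_2e^(t) - 2c_3e^(2t), y(t) = c_2e^(t), z(t) = 2c_1e^(-4t) - 3c_3e^(2t)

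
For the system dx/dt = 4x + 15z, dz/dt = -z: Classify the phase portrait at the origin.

A = [[4,15],[0,-1]]; det(A-λI) = λ^2 - 3λ - 4.
λ = -1, 4: opposite signs.

saddle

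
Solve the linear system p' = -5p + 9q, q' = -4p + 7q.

Coefficient matrix A = [[-5, 9], [-4, 7]].
Characteristic polynomial det(A - λI) = λ^2 - 2λ + 1 = 0.
Single eigenvalue λ = 1 with algebraic multiplicity 2.
Eigenvector v = (-3,-2); generalized eigenvector w with (A-λI)w=v is (2,1).
General solution: e^(t)[c_1·v + c_2·(t·v + w)].

p(t) = -3c_1e^(t) - 3c_2te^(t) + 2c_2e^(t), q(t) = -2c_1e^(t) - 2c_2te^(t) + c_2e^(t)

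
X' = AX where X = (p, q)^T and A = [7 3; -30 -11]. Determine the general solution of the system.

p(t) = c_1e^(-2t)sin(3t) - c_2e^(-2t)cos(3t), q(t) = -3c_1e^(-2t)sin(3t) + c_1e^(-2t)cos(3t) + c_2e^(-2t)sin(3t) + 3c_2e^(-2t)cos(3t)

Coefficient matrix A = [[7, 3], [-30, -11]].
Characteristic polynomial det(A - λI) = λ^2 + 4λ + 13 = 0.
Eigenvalues λ = -2 ± 3i (complex conjugate pair).
For λ=-2+3i: an eigenvector is (0,1) - i(1,-3) = (0 - i, 1 + 3i).
A real fundamental pair from Re and Im of e^((-2+3i)t)v: X_1 = e^(-2t)(cos(3t)·(0,1) + sin(3t)·(1,-3)), X_2 = e^(-2t)(sin(3t)·(0,1) - cos(3t)·(1,-3)).
General solution: c_1X_1 + c_2X_2.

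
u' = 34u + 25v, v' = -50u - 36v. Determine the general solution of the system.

Coefficient matrix A = [[34, 25], [-50, -36]].
Characteristic polynomial det(A - λI) = λ^2 + 2λ + 26 = 0.
Eigenvalues λ = -1 ± 5i (complex conjugate pair).
For λ=-1+5i: an eigenvector is (1,-1) - i(2,-3) = (1 - 2i, -1 + 3i).
A real fundamental pair from Re and Im of e^((-1+5i)t)v: X_1 = e^(-t)(cos(5t)·(1,-1) + sin(5t)·(2,-3)), X_2 = e^(-t)(sin(5t)·(1,-1) - cos(5t)·(2,-3)).
General solution: K_1X_1 + K_2X_2.

u(t) = 2K_1e^(-t)sin(5t) + K_1e^(-t)cos(5t) + K_2e^(-t)sin(5t) - 2K_2e^(-t)cos(5t), v(t) = -3K_1e^(-t)sin(5t) - K_1e^(-t)cos(5t) - K_2e^(-t)sin(5t) + 3K_2e^(-t)cos(5t)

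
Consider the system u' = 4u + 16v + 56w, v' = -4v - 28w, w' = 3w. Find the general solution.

Coefficient matrix A = [[4, 16, 56], [0, -4, -28], [0, 0, 3]].
det(A - λI) = 0 gives eigenvalues λ = 4, -4, 3.
For λ=4: eigenvector (1,0,0).
For λ=-4: eigenvector (-2,1,0).
For λ=3: eigenvector (8,-4,1).
General solution: C_1e^(4t)(1,0,0) + C_2e^(-4t)(-2,1,0) + C_3e^(3t)(8,-4,1).

u(t) = C_1e^(4t) - 2C_2e^(-4t) + 8C_3e^(3t), v(t) = C_2e^(-4t) - 4C_3e^(3t), w(t) = C_3e^(3t)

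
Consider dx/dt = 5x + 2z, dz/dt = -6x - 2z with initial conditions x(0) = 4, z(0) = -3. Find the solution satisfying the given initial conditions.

x(t) = 10e^(2t) - 6e^(t), z(t) = -15e^(2t) + 12e^(t)

Coefficient matrix A = [[5, 2], [-6, -2]].
Characteristic polynomial det(A - λI) = λ^2 - 3λ + 2 = 0.
Eigenvalues λ = 2, 1.
For λ=2: (A-λI) row 1 is [3, 2], so an eigenvector is (2, -3).
For λ=1: (A-λI) row 1 is [4, 2], so an eigenvector is (1, -2).
General solution: c_1e^(2t)(2,-3) + c_2e^(t)(1,-2).
Applying x(0)=4, z(0)=-3 gives c_1=5, c_2=-6.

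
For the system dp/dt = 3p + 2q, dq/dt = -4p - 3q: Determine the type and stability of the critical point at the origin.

A = [[3,2],[-4,-3]]; det(A-λI) = λ^2 - 1.
λ = -1, 1: opposite signs.

saddle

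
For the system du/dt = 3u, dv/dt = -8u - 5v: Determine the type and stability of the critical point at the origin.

saddle

A = [[3,0],[-8,-5]]; det(A-λI) = λ^2 + 2λ - 15.
λ = 3, -5: opposite signs.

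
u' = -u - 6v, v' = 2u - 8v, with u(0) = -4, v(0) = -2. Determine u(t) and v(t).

u(t) = -4e^(-4t), v(t) = -2e^(-4t)

Coefficient matrix A = [[-1, -6], [2, -8]].
Characteristic polynomial det(A - λI) = λ^2 + 9λ + 20 = 0.
Eigenvalues λ = -4, -5.
For λ=-4: (A-λI) row 1 is [3, -6], so an eigenvector is (2, 1).
For λ=-5: (A-λI) row 1 is [4, -6], so an eigenvector is (3, 2).
General solution: K_1e^(-4t)(2,1) + K_2e^(-5t)(3,2).
Applying u(0)=-4, v(0)=-2 gives K_1=-2, K_2=0.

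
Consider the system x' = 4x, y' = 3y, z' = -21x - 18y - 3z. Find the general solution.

x(t) = K_1e^(4t), y(t) = -K_3e^(3t), z(t) = -3K_1e^(4t) + K_2e^(-3t) + 3K_3e^(3t)

Coefficient matrix A = [[4, 0, 0], [0, 3, 0], [-21, -18, -3]].
det(A - λI) = 0 gives eigenvalues λ = 4, -3, 3.
For λ=4: eigenvector (1,0,-3).
For λ=-3: eigenvector (0,0,1).
For λ=3: eigenvector (0,-1,3).
General solution: K_1e^(4t)(1,0,-3) + K_2e^(-3t)(0,0,1) + K_3e^(3t)(0,-1,3).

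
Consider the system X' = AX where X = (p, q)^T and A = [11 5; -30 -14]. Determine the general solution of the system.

p(t) = -C_1e^(t) - C_2e^(-4t), q(t) = 2C_1e^(t) + 3C_2e^(-4t)

Coefficient matrix A = [[11, 5], [-30, -14]].
Characteristic polynomial det(A - λI) = λ^2 + 3λ - 4 = 0.
Eigenvalues λ = 1, -4.
For λ=1: (A-λI) row 1 is [10, 5], so an eigenvector is (-1, 2).
For λ=-4: (A-λI) row 1 is [15, 5], so an eigenvector is (-1, 3).
General solution: C_1e^(t)(-1,2) + C_2e^(-4t)(-1,3).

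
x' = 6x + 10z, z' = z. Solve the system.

x(t) = -2c_1e^(t) - c_2e^(6t), z(t) = c_1e^(t)

Coefficient matrix A = [[6, 10], [0, 1]].
Characteristic polynomial det(A - λI) = λ^2 - 7λ + 6 = 0.
Eigenvalues λ = 1, 6.
For λ=1: (A-λI) row 1 is [5, 10], so an eigenvector is (-2, 1).
For λ=6: (A-λI) row 1 is [0, 10], so an eigenvector is (-1, 0).
General solution: c_1e^(t)(-2,1) + c_2e^(6t)(-1,0).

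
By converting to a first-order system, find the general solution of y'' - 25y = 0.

Let x_1 = y, x_2 = y'. Then x_1' = x_2 and x_2' = 25x_1.
A = [[0,1],[25,0]]; det(A-λI) = λ^2 - 25.
Eigenvalues λ = 5, -5 with eigenvectors (1,5), (1,-5).

y(t) = K_1e^(5t) + K_2e^(-5t)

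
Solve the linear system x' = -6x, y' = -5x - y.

x(t) = c_2e^(-6t), y(t) = -c_1e^(-t) + c_2e^(-6t)

Coefficient matrix A = [[-6, 0], [-5, -1]].
Characteristic polynomial det(A - λI) = λ^2 + 7λ + 6 = 0.
Eigenvalues λ = -1, -6.
For λ=-1: (A-λI) row 1 is [-5, 0], so an eigenvector is (0, -1).
For λ=-6: (A-λI) row 2 is [-5, 5], so an eigenvector is (1, 1).
General solution: c_1e^(-t)(0,-1) + c_2e^(-6t)(1,1).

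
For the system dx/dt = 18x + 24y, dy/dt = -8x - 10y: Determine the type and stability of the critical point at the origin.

A = [[18,24],[-8,-10]]; det(A-λI) = λ^2 - 8λ + 12.
λ = 2, 6: both positive.

unstable node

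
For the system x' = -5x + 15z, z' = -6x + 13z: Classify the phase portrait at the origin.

unstable spiral

A = [[-5,15],[-6,13]]; det(A-λI) = λ^2 - 8λ + 25.
λ = 4 ± 3i: positive real part.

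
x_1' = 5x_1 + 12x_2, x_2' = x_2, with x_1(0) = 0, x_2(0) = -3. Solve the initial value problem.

Coefficient matrix A = [[5, 12], [0, 1]].
Characteristic polynomial det(A - λI) = λ^2 - 6λ + 5 = 0.
Eigenvalues λ = 1, 5.
For λ=1: (A-λI) row 1 is [4, 12], so an eigenvector is (-3, 1).
For λ=5: (A-λI) row 1 is [0, 12], so an eigenvector is (1, 0).
General solution: K_1e^(t)(-3,1) + K_2e^(5t)(1,0).
Applying x_1(0)=0, x_2(0)=-3 gives K_1=-3, K_2=-9.

x_1(t) = -9e^(5t) + 9e^(t), x_2(t) = -3e^(t)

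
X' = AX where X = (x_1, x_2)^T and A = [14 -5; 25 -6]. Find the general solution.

Coefficient matrix A = [[14, -5], [25, -6]].
Characteristic polynomial det(A - λI) = λ^2 - 8λ + 41 = 0.
Eigenvalues λ = 4 ± 5i (complex conjugate pair).
For λ=4+5i: an eigenvector is (1,2) - i(0,1) = (1, 2 - i).
A real fundamental pair from Re and Im of e^((4+5i)t)v: X_1 = e^(4t)(cos(5t)·(1,2) + sin(5t)·(0,1)), X_2 = e^(4t)(sin(5t)·(1,2) - cos(5t)·(0,1)).
General solution: c_1X_1 + c_2X_2.

x_1(t) = c_1e^(4t)cos(5t) + c_2e^(4t)sin(5t), x_2(t) = c_1e^(4t)sin(5t) + 2c_1e^(4t)cos(5t) + 2c_2e^(4t)sin(5t) - c_2e^(4t)cos(5t)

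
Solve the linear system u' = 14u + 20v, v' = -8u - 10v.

Coefficient matrix A = [[14, 20], [-8, -10]].
Characteristic polynomial det(A - λI) = λ^2 - 4λ + 20 = 0.
Eigenvalues λ = 2 ± 4i (complex conjugate pair).
For λ=2+4i: an eigenvector is (1,-1) - i(-2,1) = (1 + 2i, -1 - i).
A real fundamental pair from Re and Im of e^((2+4i)t)v: X_1 = e^(2t)(cos(4t)·(1,-1) + sin(4t)·(-2,1)), X_2 = e^(2t)(sin(4t)·(1,-1) - cos(4t)·(-2,1)).
General solution: C_1X_1 + C_2X_2.

u(t) = -2C_1e^(2t)sin(4t) + C_1e^(2t)cos(4t) + C_2e^(2t)sin(4t) + 2C_2e^(2t)cos(4t), v(t) = C_1e^(2t)sin(4t) - C_1e^(2t)cos(4t) - C_2e^(2t)sin(4t) - C_2e^(2t)cos(4t)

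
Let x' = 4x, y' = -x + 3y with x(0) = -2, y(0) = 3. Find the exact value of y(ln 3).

189

A = [[4,0],[-1,3]]; eigenvalues λ = 4, 3.
Eigenvectors: (-1,1) for λ=4, (0,1) for λ=3.
From the initial condition, c_1 = 2, c_2 = 1.
y(ln 3) = (2)(3^4)(1) + (1)(3^3)(1) = 189.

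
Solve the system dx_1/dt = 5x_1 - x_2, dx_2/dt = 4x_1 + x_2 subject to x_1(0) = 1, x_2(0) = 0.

x_1(t) = 2te^(3t) + e^(3t), x_2(t) = 4te^(3t)

Coefficient matrix A = [[5, -1], [4, 1]].
Characteristic polynomial det(A - λI) = λ^2 - 6λ + 9 = 0.
Single eigenvalue λ = 3 with algebraic multiplicity 2.
Eigenvector v = (1,2); generalized eigenvector w with (A-λI)w=v is (0,-1).
General solution: e^(3t)[c_1·v + c_2·(t·v + w)].
Applying x_1(0)=1, x_2(0)=0 gives c_1=1, c_2=2.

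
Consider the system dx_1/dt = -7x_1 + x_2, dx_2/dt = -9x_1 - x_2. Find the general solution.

x_1(t) = -C_1e^(-4t) - C_2te^(-4t) + C_2e^(-4t), x_2(t) = -3C_1e^(-4t) - 3C_2te^(-4t) + 2C_2e^(-4t)

Coefficient matrix A = [[-7, 1], [-9, -1]].
Characteristic polynomial det(A - λI) = λ^2 + 8λ + 16 = 0.
Single eigenvalue λ = -4 with algebraic multiplicity 2.
Eigenvector v = (-1,-3); generalized eigenvector w with (A-λI)w=v is (1,2).
General solution: e^(-4t)[C_1·v + C_2·(t·v + w)].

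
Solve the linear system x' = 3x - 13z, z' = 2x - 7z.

x(t) = 3K_1e^(-2t)sin(t) - 2K_1e^(-2t)cos(t) - 2K_2e^(-2t)sin(t) - 3K_2e^(-2t)cos(t), z(t) = K_1e^(-2t)sin(t) - K_1e^(-2t)cos(t) - K_2e^(-2t)sin(t) - K_2e^(-2t)cos(t)

Coefficient matrix A = [[3, -13], [2, -7]].
Characteristic polynomial det(A - λI) = λ^2 + 4λ + 5 = 0.
Eigenvalues λ = -2 ± i (complex conjugate pair).
For λ=-2+i: an eigenvector is (-2,-1) - i(3,1) = (-2 - 3i, -1 - i).
A real fundamental pair from Re and Im of e^((-2+i)t)v: X_1 = e^(-2t)(cos(t)·(-2,-1) + sin(t)·(3,1)), X_2 = e^(-2t)(sin(t)·(-2,-1) - cos(t)·(3,1)).
General solution: K_1X_1 + K_2X_2.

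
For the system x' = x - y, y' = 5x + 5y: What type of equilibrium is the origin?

A = [[1,-1],[5,5]]; det(A-λI) = λ^2 - 6λ + 10.
λ = 3 ± i: positive real part.

unstable spiral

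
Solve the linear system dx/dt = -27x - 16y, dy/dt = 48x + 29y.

x(t) = 2K_1e^(-3t) - K_2e^(5t), y(t) = -3K_1e^(-3t) + 2K_2e^(5t)

Coefficient matrix A = [[-27, -16], [48, 29]].
Characteristic polynomial det(A - λI) = λ^2 - 2λ - 15 = 0.
Eigenvalues λ = -3, 5.
For λ=-3: (A-λI) row 1 is [-24, -16], so an eigenvector is (2, -3).
For λ=5: (A-λI) row 1 is [-32, -16], so an eigenvector is (-1, 2).
General solution: K_1e^(-3t)(2,-3) + K_2e^(5t)(-1,2).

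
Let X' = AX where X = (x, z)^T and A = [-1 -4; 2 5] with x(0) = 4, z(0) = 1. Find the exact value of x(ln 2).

-28

A = [[-1,-4],[2,5]]; eigenvalues λ = 3, 1.
Eigenvectors: (-1,1) for λ=3, (2,-1) for λ=1.
From the initial condition, c_1 = 6, c_2 = 5.
x(ln 2) = (6)(2^3)(-1) + (5)(2^1)(2) = -28.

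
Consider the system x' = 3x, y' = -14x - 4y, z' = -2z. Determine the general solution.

x(t) = K_1e^(3t), y(t) = -2K_1e^(3t) + K_2e^(-4t), z(t) = K_3e^(-2t)

Coefficient matrix A = [[3, 0, 0], [-14, -4, 0], [0, 0, -2]].
det(A - λI) = 0 gives eigenvalues λ = 3, -4, -2.
For λ=3: eigenvector (1,-2,0).
For λ=-4: eigenvector (0,1,0).
For λ=-2: eigenvector (0,0,1).
General solution: K_1e^(3t)(1,-2,0) + K_2e^(-4t)(0,1,0) + K_3e^(-2t)(0,0,1).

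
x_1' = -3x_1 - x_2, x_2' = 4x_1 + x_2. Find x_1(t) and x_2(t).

Coefficient matrix A = [[-3, -1], [4, 1]].
Characteristic polynomial det(A - λI) = λ^2 + 2λ + 1 = 0.
Single eigenvalue λ = -1 with algebraic multiplicity 2.
Eigenvector v = (-1,2); generalized eigenvector w with (A-λI)w=v is (2,-3).
General solution: e^(-t)[C_1·v + C_2·(t·v + w)].

x_1(t) = -C_1e^(-t) - C_2te^(-t) + 2C_2e^(-t), x_2(t) = 2C_1e^(-t) + 2C_2te^(-t) - 3C_2e^(-t)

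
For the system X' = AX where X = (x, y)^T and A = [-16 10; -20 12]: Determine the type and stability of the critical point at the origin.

A = [[-16,10],[-20,12]]; det(A-λI) = λ^2 + 4λ + 8.
λ = -2 ± 2i: negative real part.

stable spiral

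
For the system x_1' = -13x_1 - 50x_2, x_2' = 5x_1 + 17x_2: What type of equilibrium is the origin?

unstable spiral

A = [[-13,-50],[5,17]]; det(A-λI) = λ^2 - 4λ + 29.
λ = 2 ± 5i: positive real part.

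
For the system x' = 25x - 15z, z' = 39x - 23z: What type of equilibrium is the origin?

unstable spiral

A = [[25,-15],[39,-23]]; det(A-λI) = λ^2 - 2λ + 10.
λ = 1 ± 3i: positive real part.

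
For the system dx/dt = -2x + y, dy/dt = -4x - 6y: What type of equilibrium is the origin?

A = [[-2,1],[-4,-6]]; det(A-λI) = λ^2 + 8λ + 16.
repeated λ = -4 with a single eigenvector.

stable improper node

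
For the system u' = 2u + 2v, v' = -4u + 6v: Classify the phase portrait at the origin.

A = [[2,2],[-4,6]]; det(A-λI) = λ^2 - 8λ + 20.
λ = 4 ± 2i: positive real part.

unstable spiral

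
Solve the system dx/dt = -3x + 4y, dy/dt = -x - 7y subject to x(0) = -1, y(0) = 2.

x(t) = 6te^(-5t) - e^(-5t), y(t) = -3te^(-5t) + 2e^(-5t)

Coefficient matrix A = [[-3, 4], [-1, -7]].
Characteristic polynomial det(A - λI) = λ^2 + 10λ + 25 = 0.
Single eigenvalue λ = -5 with algebraic multiplicity 2.
Eigenvector v = (2,-1); generalized eigenvector w with (A-λI)w=v is (-1,1).
General solution: e^(-5t)[c_1·v + c_2·(t·v + w)].
Applying x(0)=-1, y(0)=2 gives c_1=1, c_2=3.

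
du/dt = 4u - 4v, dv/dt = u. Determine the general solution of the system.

u(t) = 2c_1e^(2t) + 2c_2te^(2t) - c_2e^(2t), v(t) = c_1e^(2t) + c_2te^(2t) - c_2e^(2t)

Coefficient matrix A = [[4, -4], [1, 0]].
Characteristic polynomial det(A - λI) = λ^2 - 4λ + 4 = 0.
Single eigenvalue λ = 2 with algebraic multiplicity 2.
Eigenvector v = (2,1); generalized eigenvector w with (A-λI)w=v is (-1,-1).
General solution: e^(2t)[c_1·v + c_2·(t·v + w)].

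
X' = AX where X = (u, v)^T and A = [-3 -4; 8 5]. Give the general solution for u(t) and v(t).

u(t) = -K_1e^(t)sin(4t) + K_2e^(t)cos(4t), v(t) = K_1e^(t)sin(4t) + K_1e^(t)cos(4t) + K_2e^(t)sin(4t) - K_2e^(t)cos(4t)

Coefficient matrix A = [[-3, -4], [8, 5]].
Characteristic polynomial det(A - λI) = λ^2 - 2λ + 17 = 0.
Eigenvalues λ = 1 ± 4i (complex conjugate pair).
For λ=1+4i: an eigenvector is (0,1) - i(-1,1) = (0 + i, 1 - i).
A real fundamental pair from Re and Im of e^((1+4i)t)v: X_1 = e^(t)(cos(4t)·(0,1) + sin(4t)·(-1,1)), X_2 = e^(t)(sin(4t)·(0,1) - cos(4t)·(-1,1)).
General solution: K_1X_1 + K_2X_2.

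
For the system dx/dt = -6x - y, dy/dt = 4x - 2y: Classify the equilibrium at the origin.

stable improper node

A = [[-6,-1],[4,-2]]; det(A-λI) = λ^2 + 8λ + 16.
repeated λ = -4 with a single eigenvector.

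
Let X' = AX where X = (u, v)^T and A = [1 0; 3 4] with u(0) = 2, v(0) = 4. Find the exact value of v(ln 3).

480

A = [[1,0],[3,4]]; eigenvalues λ = 4, 1.
Eigenvectors: (0,1) for λ=4, (1,-1) for λ=1.
From the initial condition, c_1 = 6, c_2 = 2.
v(ln 3) = (6)(3^4)(1) + (2)(3^1)(-1) = 480.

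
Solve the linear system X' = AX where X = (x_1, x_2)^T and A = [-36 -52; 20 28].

x_1(t) = 3C_1e^(-4t)sin(4t) - 2C_1e^(-4t)cos(4t) - 2C_2e^(-4t)sin(4t) - 3C_2e^(-4t)cos(4t), x_2(t) = -2C_1e^(-4t)sin(4t) + C_1e^(-4t)cos(4t) + C_2e^(-4t)sin(4t) + 2C_2e^(-4t)cos(4t)

Coefficient matrix A = [[-36, -52], [20, 28]].
Characteristic polynomial det(A - λI) = λ^2 + 8λ + 32 = 0.
Eigenvalues λ = -4 ± 4i (complex conjugate pair).
For λ=-4+4i: an eigenvector is (-2,1) - i(3,-2) = (-2 - 3i, 1 + 2i).
A real fundamental pair from Re and Im of e^((-4+4i)t)v: X_1 = e^(-4t)(cos(4t)·(-2,1) + sin(4t)·(3,-2)), X_2 = e^(-4t)(sin(4t)·(-2,1) - cos(4t)·(3,-2)).
General solution: C_1X_1 + C_2X_2.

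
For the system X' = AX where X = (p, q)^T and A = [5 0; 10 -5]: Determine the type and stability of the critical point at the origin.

A = [[5,0],[10,-5]]; det(A-λI) = λ^2 - 25.
λ = -5, 5: opposite signs.

saddle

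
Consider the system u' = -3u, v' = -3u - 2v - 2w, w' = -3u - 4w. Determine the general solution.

Coefficient matrix A = [[-3, 0, 0], [-3, -2, -2], [-3, 0, -4]].
det(A - λI) = 0 gives eigenvalues λ = -2, -3, -4.
For λ=-2: eigenvector (0,1,0).
For λ=-3: eigenvector (1,-3,-3).
For λ=-4: eigenvector (0,1,1).
General solution: K_1e^(-2t)(0,1,0) + K_2e^(-3t)(1,-3,-3) + K_3e^(-4t)(0,1,1).

u(t) = K_2e^(-3t), v(t) = K_1e^(-2t) - 3K_2e^(-3t) + K_3e^(-4t), w(t) = -3K_2e^(-3t) + K_3e^(-4t)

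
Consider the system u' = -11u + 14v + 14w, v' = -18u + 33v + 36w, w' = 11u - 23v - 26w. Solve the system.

Coefficient matrix A = [[-11, 14, 14], [-18, 33, 36], [11, -23, -26]].
det(A - λI) = 0 gives eigenvalues λ = -4, 3, -3.
For λ=-4: eigenvector (2,0,1).
For λ=3: eigenvector (1,3,-2).
For λ=-3: eigenvector (0,-1,1).
General solution: K_1e^(-4t)(2,0,1) + K_2e^(3t)(1,3,-2) + K_3e^(-3t)(0,-1,1).

u(t) = 2K_1e^(-4t) + K_2e^(3t), v(t) = 3K_2e^(3t) - K_3e^(-3t), w(t) = K_1e^(-4t) - 2K_2e^(3t) + K_3e^(-3t)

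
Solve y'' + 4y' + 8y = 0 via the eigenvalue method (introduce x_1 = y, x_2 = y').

y(t) = K_1e^(-2t)cos(2t) + K_2e^(-2t)sin(2t)

Let x_1 = y, x_2 = y'. Then x_1' = x_2 and x_2' = -8x_1 - 4x_2.
A = [[0,1],[-8,-4]]; det(A-λI) = λ^2 + 4λ + 8.
Eigenvalues λ = -2 ± 2i.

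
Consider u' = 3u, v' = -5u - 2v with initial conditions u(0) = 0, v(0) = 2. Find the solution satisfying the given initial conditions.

Coefficient matrix A = [[3, 0], [-5, -2]].
Characteristic polynomial det(A - λI) = λ^2 - λ - 6 = 0.
Eigenvalues λ = 3, -2.
For λ=3: (A-λI) row 2 is [-5, -5], so an eigenvector is (1, -1).
For λ=-2: (A-λI) row 1 is [5, 0], so an eigenvector is (0, -1).
General solution: C_1e^(3t)(1,-1) + C_2e^(-2t)(0,-1).
Applying u(0)=0, v(0)=2 gives C_1=0, C_2=-2.

u(t) = 0, v(t) = 2e^(-2t)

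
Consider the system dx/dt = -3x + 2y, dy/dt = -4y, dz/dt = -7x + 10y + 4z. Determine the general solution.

Coefficient matrix A = [[-3, 2, 0], [0, -4, 0], [-7, 10, 4]].
det(A - λI) = 0 gives eigenvalues λ = -3, -4, 4.
For λ=-3: eigenvector (1,0,1).
For λ=-4: eigenvector (-2,1,-3).
For λ=4: eigenvector (0,0,1).
General solution: c_1e^(-3t)(1,0,1) + c_2e^(-4t)(-2,1,-3) + c_3e^(4t)(0,0,1).

x(t) = c_1e^(-3t) - 2c_2e^(-4t), y(t) = c_2e^(-4t), z(t) = c_1e^(-3t) - 3c_2e^(-4t) + c_3e^(4t)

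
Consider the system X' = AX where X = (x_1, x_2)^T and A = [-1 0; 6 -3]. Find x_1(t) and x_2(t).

Coefficient matrix A = [[-1, 0], [6, -3]].
Characteristic polynomial det(A - λI) = λ^2 + 4λ + 3 = 0.
Eigenvalues λ = -1, -3.
For λ=-1: (A-λI) row 2 is [6, -2], so an eigenvector is (-1, -3).
For λ=-3: (A-λI) row 1 is [2, 0], so an eigenvector is (0, 1).
General solution: K_1e^(-t)(-1,-3) + K_2e^(-3t)(0,1).

x_1(t) = -K_1e^(-t), x_2(t) = -3K_1e^(-t) + K_2e^(-3t)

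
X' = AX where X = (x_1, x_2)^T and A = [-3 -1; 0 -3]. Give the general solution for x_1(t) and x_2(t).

Coefficient matrix A = [[-3, -1], [0, -3]].
Characteristic polynomial det(A - λI) = λ^2 + 6λ + 9 = 0.
Single eigenvalue λ = -3 with algebraic multiplicity 2.
Eigenvector v = (1,0); generalized eigenvector w with (A-λI)w=v is (1,-1).
General solution: e^(-3t)[c_1·v + c_2·(t·v + w)].

x_1(t) = c_1e^(-3t) + c_2te^(-3t) + c_2e^(-3t), x_2(t) = -c_2e^(-3t)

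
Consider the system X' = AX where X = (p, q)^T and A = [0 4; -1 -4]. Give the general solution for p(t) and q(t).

p(t) = -2C_1e^(-2t) - 2C_2te^(-2t) - 3C_2e^(-2t), q(t) = C_1e^(-2t) + C_2te^(-2t) + C_2e^(-2t)

Coefficient matrix A = [[0, 4], [-1, -4]].
Characteristic polynomial det(A - λI) = λ^2 + 4λ + 4 = 0.
Single eigenvalue λ = -2 with algebraic multiplicity 2.
Eigenvector v = (-2,1); generalized eigenvector w with (A-λI)w=v is (-3,1).
General solution: e^(-2t)[C_1·v + C_2·(t·v + w)].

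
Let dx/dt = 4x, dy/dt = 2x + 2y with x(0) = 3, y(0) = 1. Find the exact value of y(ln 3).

A = [[4,0],[2,2]]; eigenvalues λ = 2, 4.
Eigenvectors: (0,-1) for λ=2, (1,1) for λ=4.
From the initial condition, c_1 = 2, c_2 = 3.
y(ln 3) = (2)(3^2)(-1) + (3)(3^4)(1) = 225.

225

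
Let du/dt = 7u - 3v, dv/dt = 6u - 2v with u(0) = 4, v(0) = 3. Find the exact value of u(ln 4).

1276

A = [[7,-3],[6,-2]]; eigenvalues λ = 4, 1.
Eigenvectors: (1,1) for λ=4, (1,2) for λ=1.
From the initial condition, c_1 = 5, c_2 = -1.
u(ln 4) = (5)(4^4)(1) + (-1)(4^1)(1) = 1276.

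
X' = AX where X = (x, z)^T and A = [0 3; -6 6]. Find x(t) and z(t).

x(t) = C_1e^(3t)cos(3t) + C_2e^(3t)sin(3t), z(t) = -C_1e^(3t)sin(3t) + C_1e^(3t)cos(3t) + C_2e^(3t)sin(3t) + C_2e^(3t)cos(3t)

Coefficient matrix A = [[0, 3], [-6, 6]].
Characteristic polynomial det(A - λI) = λ^2 - 6λ + 18 = 0.
Eigenvalues λ = 3 ± 3i (complex conjugate pair).
For λ=3+3i: an eigenvector is (1,1) - i(0,-1) = (1, 1 + i).
A real fundamental pair from Re and Im of e^((3+3i)t)v: X_1 = e^(3t)(cos(3t)·(1,1) + sin(3t)·(0,-1)), X_2 = e^(3t)(sin(3t)·(1,1) - cos(3t)·(0,-1)).
General solution: C_1X_1 + C_2X_2.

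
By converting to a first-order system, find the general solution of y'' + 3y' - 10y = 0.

y(t) = c_1e^(2t) + c_2e^(-5t)

Let x_1 = y, x_2 = y'. Then x_1' = x_2 and x_2' = 10x_1 - 3x_2.
A = [[0,1],[10,-3]]; det(A-λI) = λ^2 + 3λ - 10.
Eigenvalues λ = 2, -5 with eigenvectors (1,2), (1,-5).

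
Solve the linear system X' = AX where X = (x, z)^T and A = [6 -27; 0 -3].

Coefficient matrix A = [[6, -27], [0, -3]].
Characteristic polynomial det(A - λI) = λ^2 - 3λ - 18 = 0.
Eigenvalues λ = -3, 6.
For λ=-3: (A-λI) row 1 is [9, -27], so an eigenvector is (3, 1).
For λ=6: (A-λI) row 1 is [0, -27], so an eigenvector is (1, 0).
General solution: K_1e^(-3t)(3,1) + K_2e^(6t)(1,0).

x(t) = 3K_1e^(-3t) + K_2e^(6t), z(t) = K_1e^(-3t)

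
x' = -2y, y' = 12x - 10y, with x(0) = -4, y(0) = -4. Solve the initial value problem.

x(t) = -8e^(-4t) + 4e^(-6t), y(t) = -16e^(-4t) + 12e^(-6t)

Coefficient matrix A = [[0, -2], [12, -10]].
Characteristic polynomial det(A - λI) = λ^2 + 10λ + 24 = 0.
Eigenvalues λ = -6, -4.
For λ=-6: (A-λI) row 1 is [6, -2], so an eigenvector is (-1, -3).
For λ=-4: (A-λI) row 1 is [4, -2], so an eigenvector is (-1, -2).
General solution: c_1e^(-6t)(-1,-3) + c_2e^(-4t)(-1,-2).
Applying x(0)=-4, y(0)=-4 gives c_1=-4, c_2=8.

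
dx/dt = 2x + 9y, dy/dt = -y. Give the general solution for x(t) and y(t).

x(t) = C_1e^(2t) + 3C_2e^(-t), y(t) = -C_2e^(-t)

Coefficient matrix A = [[2, 9], [0, -1]].
Characteristic polynomial det(A - λI) = λ^2 - λ - 2 = 0.
Eigenvalues λ = 2, -1.
For λ=2: (A-λI) row 1 is [0, 9], so an eigenvector is (1, 0).
For λ=-1: (A-λI) row 1 is [3, 9], so an eigenvector is (3, -1).
General solution: C_1e^(2t)(1,0) + C_2e^(-t)(3,-1).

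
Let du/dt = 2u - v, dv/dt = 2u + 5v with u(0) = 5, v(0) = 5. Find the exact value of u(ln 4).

-1600

A = [[2,-1],[2,5]]; eigenvalues λ = 4, 3.
Eigenvectors: (1,-2) for λ=4, (1,-1) for λ=3.
From the initial condition, c_1 = -10, c_2 = 15.
u(ln 4) = (-10)(4^4)(1) + (15)(4^3)(1) = -1600.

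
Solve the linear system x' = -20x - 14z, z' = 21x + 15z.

x(t) = -C_1e^(-6t) + 2C_2e^(t), z(t) = C_1e^(-6t) - 3C_2e^(t)

Coefficient matrix A = [[-20, -14], [21, 15]].
Characteristic polynomial det(A - λI) = λ^2 + 5λ - 6 = 0.
Eigenvalues λ = -6, 1.
For λ=-6: (A-λI) row 1 is [-14, -14], so an eigenvector is (-1, 1).
For λ=1: (A-λI) row 1 is [-21, -14], so an eigenvector is (2, -3).
General solution: C_1e^(-6t)(-1,1) + C_2e^(t)(2,-3).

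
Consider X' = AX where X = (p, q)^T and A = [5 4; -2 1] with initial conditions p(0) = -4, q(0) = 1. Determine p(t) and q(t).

Coefficient matrix A = [[5, 4], [-2, 1]].
Characteristic polynomial det(A - λI) = λ^2 - 6λ + 13 = 0.
Eigenvalues λ = 3 ± 2i (complex conjugate pair).
For λ=3+2i: an eigenvector is (1,0) - i(1,-1) = (1 - i, 0 + i).
A real fundamental pair from Re and Im of e^((3+2i)t)v: X_1 = e^(3t)(cos(2t)·(1,0) + sin(2t)·(1,-1)), X_2 = e^(3t)(sin(2t)·(1,0) - cos(2t)·(1,-1)).
General solution: K_1X_1 + K_2X_2.
Applying p(0)=-4, q(0)=1 gives K_1=-3, K_2=1.

p(t) = -2e^(3t)sin(2t) - 4e^(3t)cos(2t), q(t) = 3e^(3t)sin(2t) + e^(3t)cos(2t)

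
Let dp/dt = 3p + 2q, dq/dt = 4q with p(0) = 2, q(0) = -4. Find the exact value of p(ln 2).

-48

A = [[3,2],[0,4]]; eigenvalues λ = 3, 4.
Eigenvectors: (1,0) for λ=3, (-2,-1) for λ=4.
From the initial condition, c_1 = 10, c_2 = 4.
p(ln 2) = (10)(2^3)(1) + (4)(2^4)(-2) = -48.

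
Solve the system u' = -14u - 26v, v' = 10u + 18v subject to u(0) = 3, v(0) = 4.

u(t) = -76e^(2t)sin(2t) + 3e^(2t)cos(2t), v(t) = 47e^(2t)sin(2t) + 4e^(2t)cos(2t)

Coefficient matrix A = [[-14, -26], [10, 18]].
Characteristic polynomial det(A - λI) = λ^2 - 4λ + 8 = 0.
Eigenvalues λ = 2 ± 2i (complex conjugate pair).
For λ=2+2i: an eigenvector is (3,-2) - i(2,-1) = (3 - 2i, -2 + i).
A real fundamental pair from Re and Im of e^((2+2i)t)v: X_1 = e^(2t)(cos(2t)·(3,-2) + sin(2t)·(2,-1)), X_2 = e^(2t)(sin(2t)·(3,-2) - cos(2t)·(2,-1)).
General solution: K_1X_1 + K_2X_2.
Applying u(0)=3, v(0)=4 gives K_1=-11, K_2=-18.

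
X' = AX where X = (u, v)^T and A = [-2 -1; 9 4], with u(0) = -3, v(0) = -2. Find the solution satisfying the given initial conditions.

u(t) = 11te^(t) - 3e^(t), v(t) = -33te^(t) - 2e^(t)

Coefficient matrix A = [[-2, -1], [9, 4]].
Characteristic polynomial det(A - λI) = λ^2 - 2λ + 1 = 0.
Single eigenvalue λ = 1 with algebraic multiplicity 2.
Eigenvector v = (-1,3); generalized eigenvector w with (A-λI)w=v is (1,-2).
General solution: e^(t)[C_1·v + C_2·(t·v + w)].
Applying u(0)=-3, v(0)=-2 gives C_1=-8, C_2=-11.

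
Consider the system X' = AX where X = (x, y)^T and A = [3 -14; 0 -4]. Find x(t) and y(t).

x(t) = 2K_1e^(-4t) + K_2e^(3t), y(t) = K_1e^(-4t)

Coefficient matrix A = [[3, -14], [0, -4]].
Characteristic polynomial det(A - λI) = λ^2 + λ - 12 = 0.
Eigenvalues λ = -4, 3.
For λ=-4: (A-λI) row 1 is [7, -14], so an eigenvector is (2, 1).
For λ=3: (A-λI) row 1 is [0, -14], so an eigenvector is (1, 0).
General solution: K_1e^(-4t)(2,1) + K_2e^(3t)(1,0).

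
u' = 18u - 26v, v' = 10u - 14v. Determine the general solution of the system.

Coefficient matrix A = [[18, -26], [10, -14]].
Characteristic polynomial det(A - λI) = λ^2 - 4λ + 8 = 0.
Eigenvalues λ = 2 ± 2i (complex conjugate pair).
For λ=2+2i: an eigenvector is (2,1) - i(3,2) = (2 - 3i, 1 - 2i).
A real fundamental pair from Re and Im of e^((2+2i)t)v: X_1 = e^(2t)(cos(2t)·(2,1) + sin(2t)·(3,2)), X_2 = e^(2t)(sin(2t)·(2,1) - cos(2t)·(3,2)).
General solution: K_1X_1 + K_2X_2.

u(t) = 3K_1e^(2t)sin(2t) + 2K_1e^(2t)cos(2t) + 2K_2e^(2t)sin(2t) - 3K_2e^(2t)cos(2t), v(t) = 2K_1e^(2t)sin(2t) + K_1e^(2t)cos(2t) + K_2e^(2t)sin(2t) - 2K_2e^(2t)cos(2t)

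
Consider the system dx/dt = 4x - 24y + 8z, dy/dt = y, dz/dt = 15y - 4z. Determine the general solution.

Coefficient matrix A = [[4, -24, 8], [0, 1, 0], [0, 15, -4]].
det(A - λI) = 0 gives eigenvalues λ = 4, 1, -4.
For λ=4: eigenvector (1,0,0).
For λ=1: eigenvector (0,1,3).
For λ=-4: eigenvector (-1,0,1).
General solution: c_1e^(4t)(1,0,0) + c_2e^(t)(0,1,3) + c_3e^(-4t)(-1,0,1).

x(t) = c_1e^(4t) - c_3e^(-4t), y(t) = c_2e^(t), z(t) = 3c_2e^(t) + c_3e^(-4t)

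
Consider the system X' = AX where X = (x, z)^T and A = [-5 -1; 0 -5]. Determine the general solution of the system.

Coefficient matrix A = [[-5, -1], [0, -5]].
Characteristic polynomial det(A - λI) = λ^2 + 10λ + 25 = 0.
Single eigenvalue λ = -5 with algebraic multiplicity 2.
Eigenvector v = (-1,0); generalized eigenvector w with (A-λI)w=v is (2,1).
General solution: e^(-5t)[c_1·v + c_2·(t·v + w)].

x(t) = -c_1e^(-5t) - c_2te^(-5t) + 2c_2e^(-5t), z(t) = c_2e^(-5t)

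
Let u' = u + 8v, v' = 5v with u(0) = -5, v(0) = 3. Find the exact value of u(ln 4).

6100

A = [[1,8],[0,5]]; eigenvalues λ = 1, 5.
Eigenvectors: (-1,0) for λ=1, (-2,-1) for λ=5.
From the initial condition, c_1 = 11, c_2 = -3.
u(ln 4) = (11)(4^1)(-1) + (-3)(4^5)(-2) = 6100.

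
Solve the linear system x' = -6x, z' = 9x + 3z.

x(t) = -K_2e^(-6t), z(t) = -K_1e^(3t) + K_2e^(-6t)

Coefficient matrix A = [[-6, 0], [9, 3]].
Characteristic polynomial det(A - λI) = λ^2 + 3λ - 18 = 0.
Eigenvalues λ = 3, -6.
For λ=3: (A-λI) row 1 is [-9, 0], so an eigenvector is (0, -1).
For λ=-6: (A-λI) row 2 is [9, 9], so an eigenvector is (-1, 1).
General solution: K_1e^(3t)(0,-1) + K_2e^(-6t)(-1,1).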